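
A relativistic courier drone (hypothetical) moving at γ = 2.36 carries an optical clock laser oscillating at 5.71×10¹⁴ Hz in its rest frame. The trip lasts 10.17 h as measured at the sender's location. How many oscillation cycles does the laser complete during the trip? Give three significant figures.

N = 8.86×10¹⁸

γ = 2.36
The oscillator's own cycle count is N = f × τ where τ is the proper time aboard the drone. τ = Δt/γ = 10.17/2.360 = 4.309 h = 1.551×10⁴ s.
N = 5.71×10¹⁴ × 1.551×10⁴ = 8.858×10¹⁸.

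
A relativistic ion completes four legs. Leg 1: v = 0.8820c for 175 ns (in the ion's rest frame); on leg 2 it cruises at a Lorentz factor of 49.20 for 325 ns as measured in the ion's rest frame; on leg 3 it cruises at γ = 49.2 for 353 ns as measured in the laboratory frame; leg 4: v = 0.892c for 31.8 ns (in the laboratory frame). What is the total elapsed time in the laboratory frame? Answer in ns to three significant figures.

Leg 1: γ = 1/√(1 − 0.8820²) = 1/√0.2221 = 2.122; Δt_1 = 2.122 × 175 = 371.4 ns.
Leg 2: γ = 49.20; Δt_2 = 49.20 × 325 = 1.599×10⁴ ns.
Leg 3: 353 ns is already measured in the laboratory frame.
Leg 4: 31.8 ns is already measured in the laboratory frame.
Total: 371.4 + 1.599×10⁴ + 353.0 + 31.80 ns.

Δt = 1.67×10⁴ ns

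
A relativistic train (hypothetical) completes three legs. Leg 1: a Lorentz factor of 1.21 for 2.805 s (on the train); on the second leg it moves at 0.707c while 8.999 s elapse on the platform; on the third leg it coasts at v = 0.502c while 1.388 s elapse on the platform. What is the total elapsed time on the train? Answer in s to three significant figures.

τ = 10.4 s

Leg 1: 2.805 s is already measured on the train.
Leg 2: γ = 1/√(1 − 0.707²) = 1/√0.5002 = 1.414; τ_2 = 8.999/1.414 = 6.364 s.
Leg 3: γ = 1/√(1 − 0.502²) = 1/√0.7480 = 1.156; τ_3 = 1.388/1.156 = 1.200 s.
Total: 2.805 + 6.364 + 1.200 s.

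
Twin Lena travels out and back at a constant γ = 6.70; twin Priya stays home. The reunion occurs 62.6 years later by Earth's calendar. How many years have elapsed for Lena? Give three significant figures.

γ = 6.70
Lena's clock measures proper time along the trip: τ = Δt/γ = 62.6/6.700 years.

τ = 9.34 years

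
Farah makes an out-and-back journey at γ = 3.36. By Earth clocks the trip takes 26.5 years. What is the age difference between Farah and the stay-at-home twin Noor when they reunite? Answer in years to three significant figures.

Δt − τ = 18.6 years

γ = 3.36
Farah's elapsed proper time: τ = 26.5/3.360 = 7.887 years.
Age gap = Δt − τ = 26.5 − 7.887 years.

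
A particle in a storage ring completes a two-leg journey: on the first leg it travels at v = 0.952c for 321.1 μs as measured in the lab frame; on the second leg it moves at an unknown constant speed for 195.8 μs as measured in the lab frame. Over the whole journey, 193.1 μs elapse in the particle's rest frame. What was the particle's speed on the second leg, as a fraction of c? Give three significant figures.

Leg 1: γ = 1/√(1 − 0.952²) = 1/√0.09370 = 3.267; τ_1 = 321.1/3.267 = 98.29 μs.
Leg 2: speed unknown; τ_2 = 195.8/γ_2.
Total proper time: 98.29 + τ_2 = 193.1, so τ_2 = 193.1 − 98.29 = 94.81 μs.
γ_2 = 195.8/94.81 = 2.065; β = √(1 − 1/γ²) = √0.7655.

β = 0.875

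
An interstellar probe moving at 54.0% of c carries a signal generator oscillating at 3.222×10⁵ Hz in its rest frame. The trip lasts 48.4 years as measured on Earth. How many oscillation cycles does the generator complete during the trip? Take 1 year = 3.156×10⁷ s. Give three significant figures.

β = 0.540; γ = 1/√(1 − 0.540²) = 1/√0.7084 = 1.188
The oscillator's own cycle count is N = f × τ where τ is the proper time aboard the probe. τ = Δt/γ = 48.4/1.188 = 40.74 years = 1.286×10⁹ s.
N = 3.222×10⁵ × 1.286×10⁹ = 4.142×10¹⁴.

N = 4.14×10¹⁴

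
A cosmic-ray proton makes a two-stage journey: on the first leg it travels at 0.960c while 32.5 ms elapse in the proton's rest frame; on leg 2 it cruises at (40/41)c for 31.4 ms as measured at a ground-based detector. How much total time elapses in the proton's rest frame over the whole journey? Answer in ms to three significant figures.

τ = 39.4 ms

Leg 1: 32.5 ms is already measured in the proton's rest frame.
Leg 2: γ = 1/√(1 − (40/41)²) = 41/9 ≈ 4.556; τ_2 = 31.4/4.556 = 6.893 ms.
Total: 32.50 + 6.893 ms.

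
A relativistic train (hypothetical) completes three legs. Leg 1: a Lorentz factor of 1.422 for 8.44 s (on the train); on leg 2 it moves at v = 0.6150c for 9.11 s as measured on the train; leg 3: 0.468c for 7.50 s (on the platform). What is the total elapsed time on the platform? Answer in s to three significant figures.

Δt = 31.1 s

Leg 1: γ = 1.422; Δt_1 = 1.422 × 8.44 = 12.00 s.
Leg 2: γ = 1/√(1 − 0.6150²) = 1/√0.6218 = 1.268; Δt_2 = 1.268 × 9.11 = 11.55 s.
Leg 3: 7.50 s is already measured on the platform.
Total: 12.00 + 11.55 + 7.500 s.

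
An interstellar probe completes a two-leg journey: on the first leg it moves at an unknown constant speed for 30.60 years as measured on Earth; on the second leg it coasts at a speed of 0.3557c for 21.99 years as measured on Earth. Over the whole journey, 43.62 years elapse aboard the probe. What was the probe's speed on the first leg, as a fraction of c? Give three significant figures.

β = 0.657

Leg 1: speed unknown; τ_1 = 30.60/γ_1.
Leg 2: γ = 1/√(1 − 0.3557²) = 1/√0.8735 = 1.070; τ_2 = 21.99/1.070 = 20.55 years.
Total proper time: τ_1 + 20.55 = 43.62, so τ_1 = 43.62 − 20.55 = 23.07 years.
γ_1 = 30.60/23.07 = 1.327; β = √(1 − 1/γ²) = √0.4317.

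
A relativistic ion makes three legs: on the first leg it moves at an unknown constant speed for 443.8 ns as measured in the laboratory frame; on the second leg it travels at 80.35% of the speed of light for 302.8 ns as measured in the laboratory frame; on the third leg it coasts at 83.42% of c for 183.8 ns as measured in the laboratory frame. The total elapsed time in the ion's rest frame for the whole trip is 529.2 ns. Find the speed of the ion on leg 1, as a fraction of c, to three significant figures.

Leg 1: speed unknown; τ_1 = 443.8/γ_1.
Leg 2: β = 0.8035; γ = 1/√(1 − 0.8035²) = 1/√0.3544 = 1.680; τ_2 = 302.8/1.680 = 180.3 ns.
Leg 3: β = 0.8342; γ = 1/√(1 − 0.8342²) = 1/√0.3041 = 1.813; τ_3 = 183.8/1.813 = 101.4 ns.
Total proper time: τ_1 + 180.3 + 101.4 = 529.2, so τ_1 = 529.2 − 281.6 = 247.6 ns.
γ_1 = 443.8/247.6 = 1.793; β = √(1 − 1/γ²) = √0.6888.

β = 0.830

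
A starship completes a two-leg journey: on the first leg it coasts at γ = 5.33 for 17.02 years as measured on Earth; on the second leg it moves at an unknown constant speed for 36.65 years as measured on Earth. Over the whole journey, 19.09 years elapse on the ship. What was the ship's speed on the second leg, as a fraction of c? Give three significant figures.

Leg 1: γ = 5.33; τ_1 = 17.02/5.330 = 3.193 years.
Leg 2: speed unknown; τ_2 = 36.65/γ_2.
Total proper time: 3.193 + τ_2 = 19.09, so τ_2 = 19.09 − 3.193 = 15.90 years.
γ_2 = 36.65/15.90 = 2.306; β = √(1 − 1/γ²) = √0.8119.

β = 0.901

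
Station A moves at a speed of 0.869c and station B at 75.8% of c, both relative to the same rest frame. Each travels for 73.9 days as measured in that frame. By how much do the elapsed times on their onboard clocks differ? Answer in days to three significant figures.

A: γ = 1/√(1 − 0.869²) = 1/√0.2448 = 2.021; τ_A = 73.9/2.021 = 36.57 days.
B: β = 0.758; γ = 1/√(1 − 0.758²) = 1/√0.4254 = 1.533; τ_B = 73.9/1.533 = 48.20 days.

|τ_A − τ_B| = 11.6 days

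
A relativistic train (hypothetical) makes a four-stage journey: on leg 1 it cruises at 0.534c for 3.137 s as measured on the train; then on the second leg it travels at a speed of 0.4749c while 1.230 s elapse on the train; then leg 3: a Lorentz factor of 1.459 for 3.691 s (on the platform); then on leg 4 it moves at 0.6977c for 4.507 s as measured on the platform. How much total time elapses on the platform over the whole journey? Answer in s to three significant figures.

Leg 1: γ = 1/√(1 − 0.534²) = 1/√0.7148 = 1.183; Δt_1 = 1.183 × 3.137 = 3.710 s.
Leg 2: γ = 1/√(1 − 0.4749²) = 1/√0.7745 = 1.136; Δt_2 = 1.136 × 1.230 = 1.398 s.
Leg 3: 3.691 s is already measured on the platform.
Leg 4: 4.507 s is already measured on the platform.
Total: 3.710 + 1.398 + 3.691 + 4.507 s.

Δt = 13.3 s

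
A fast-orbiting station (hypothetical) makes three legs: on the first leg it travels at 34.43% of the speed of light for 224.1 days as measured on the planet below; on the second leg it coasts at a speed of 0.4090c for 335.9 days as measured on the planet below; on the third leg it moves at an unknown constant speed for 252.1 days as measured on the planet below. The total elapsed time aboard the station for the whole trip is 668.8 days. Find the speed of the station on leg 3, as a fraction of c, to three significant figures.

Leg 1: β = 0.3443; γ = 1/√(1 − 0.3443²) = 1/√0.8815 = 1.065; τ_1 = 224.1/1.065 = 210.4 days.
Leg 2: γ = 1/√(1 − 0.4090²) = 1/√0.8327 = 1.096; τ_2 = 335.9/1.096 = 306.5 days.
Leg 3: speed unknown; τ_3 = 252.1/γ_3.
Total proper time: 210.4 + 306.5 + τ_3 = 668.8, so τ_3 = 668.8 − 516.9 = 151.9 days.
γ_3 = 252.1/151.9 = 1.660; β = √(1 − 1/γ²) = √0.6370.

β = 0.798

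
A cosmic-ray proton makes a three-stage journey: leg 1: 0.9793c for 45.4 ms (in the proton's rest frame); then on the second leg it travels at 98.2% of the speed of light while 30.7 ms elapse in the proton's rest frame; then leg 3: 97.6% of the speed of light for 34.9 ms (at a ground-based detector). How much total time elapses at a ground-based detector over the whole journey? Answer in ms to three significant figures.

Leg 1: γ = 1/√(1 − 0.9793²) = 1/√0.04097 = 4.940; Δt_1 = 4.940 × 45.4 = 224.3 ms.
Leg 2: β = 0.982; γ = 1/√(1 − 0.982²) = 1/√0.03568 = 5.294; Δt_2 = 5.294 × 30.7 = 162.5 ms.
Leg 3: 34.9 ms is already measured at a ground-based detector.
Total: 224.3 + 162.5 + 34.90 ms.

Δt = 422 ms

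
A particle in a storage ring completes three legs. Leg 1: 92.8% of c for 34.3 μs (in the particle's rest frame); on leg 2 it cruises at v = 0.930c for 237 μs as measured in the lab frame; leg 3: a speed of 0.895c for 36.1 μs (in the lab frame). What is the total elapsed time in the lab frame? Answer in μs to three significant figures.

Δt = 365 μs

Leg 1: β = 0.928; γ = 1/√(1 − 0.928²) = 1/√0.1388 = 2.684; Δt_1 = 2.684 × 34.3 = 92.06 μs.
Leg 2: 237 μs is already measured in the lab frame.
Leg 3: 36.1 μs is already measured in the lab frame.
Total: 92.06 + 237.0 + 36.10 μs.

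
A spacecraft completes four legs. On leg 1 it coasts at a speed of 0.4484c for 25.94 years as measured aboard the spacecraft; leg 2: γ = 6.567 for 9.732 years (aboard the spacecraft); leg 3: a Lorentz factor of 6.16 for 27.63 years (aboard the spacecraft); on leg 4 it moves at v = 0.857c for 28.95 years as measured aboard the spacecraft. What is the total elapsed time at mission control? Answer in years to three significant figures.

Leg 1: γ = 1/√(1 − 0.4484²) = 1/√0.7989 = 1.119; Δt_1 = 1.119 × 25.94 = 29.02 years.
Leg 2: γ = 6.567; Δt_2 = 6.567 × 9.732 = 63.91 years.
Leg 3: γ = 6.16; Δt_3 = 6.160 × 27.63 = 170.2 years.
Leg 4: γ = 1/√(1 − 0.857²) = 1/√0.2656 = 1.941; Δt_4 = 1.941 × 28.95 = 56.18 years.
Total: 29.02 + 63.91 + 170.2 + 56.18 years.

Δt = 319 years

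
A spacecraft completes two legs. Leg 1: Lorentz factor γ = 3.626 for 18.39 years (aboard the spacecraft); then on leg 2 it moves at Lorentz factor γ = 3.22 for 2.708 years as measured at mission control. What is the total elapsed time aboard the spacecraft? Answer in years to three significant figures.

Leg 1: 18.39 years is already measured aboard the spacecraft.
Leg 2: γ = 3.22; τ_2 = 2.708/3.220 = 0.8410 years.
Total: 18.39 + 0.8410 years.

τ = 19.2 years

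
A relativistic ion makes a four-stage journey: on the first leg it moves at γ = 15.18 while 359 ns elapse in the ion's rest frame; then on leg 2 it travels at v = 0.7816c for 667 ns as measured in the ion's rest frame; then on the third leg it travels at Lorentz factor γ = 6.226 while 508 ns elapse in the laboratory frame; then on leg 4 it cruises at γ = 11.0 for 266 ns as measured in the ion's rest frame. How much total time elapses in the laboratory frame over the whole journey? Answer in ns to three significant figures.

Leg 1: γ = 15.18; Δt_1 = 15.18 × 359 = 5450 ns.
Leg 2: γ = 1/√(1 − 0.7816²) = 1/√0.3891 = 1.603; Δt_2 = 1.603 × 667 = 1069 ns.
Leg 3: 508 ns is already measured in the laboratory frame.
Leg 4: γ = 11.0; Δt_4 = 11.00 × 266 = 2926 ns.
Total: 5450 + 1069 + 508.0 + 2926 ns.

Δt = 9950 ns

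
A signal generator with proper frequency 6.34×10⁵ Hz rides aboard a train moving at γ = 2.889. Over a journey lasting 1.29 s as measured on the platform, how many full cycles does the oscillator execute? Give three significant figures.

γ = 2.889
The oscillator's own cycle count is N = f × τ where τ is the proper time on the train. τ = Δt/γ = 1.29/2.889 = 0.4465 s = 4.465×10⁻¹ s.
N = 6.34×10⁵ × 4.465×10⁻¹ = 2.831×10⁵.

N = 2.83×10⁵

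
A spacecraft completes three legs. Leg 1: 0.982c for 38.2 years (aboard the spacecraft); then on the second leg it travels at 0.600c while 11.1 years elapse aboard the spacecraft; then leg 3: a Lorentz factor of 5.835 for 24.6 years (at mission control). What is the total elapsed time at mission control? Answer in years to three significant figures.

Δt = 241 years

Leg 1: γ = 1/√(1 − 0.982²) = 1/√0.03568 = 5.294; Δt_1 = 5.294 × 38.2 = 202.2 years.
Leg 2: γ = 1/√(1 − 0.600²) = 5/4 = 1.250; Δt_2 = 1.250 × 11.1 = 13.88 years.
Leg 3: 24.6 years is already measured at mission control.
Total: 202.2 + 13.88 + 24.60 years.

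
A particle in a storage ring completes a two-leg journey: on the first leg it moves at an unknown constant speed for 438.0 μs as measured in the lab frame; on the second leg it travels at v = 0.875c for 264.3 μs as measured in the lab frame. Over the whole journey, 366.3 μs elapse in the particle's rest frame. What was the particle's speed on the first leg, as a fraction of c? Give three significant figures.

β = 0.839

Leg 1: speed unknown; τ_1 = 438.0/γ_1.
Leg 2: γ = 1/√(1 − 0.875²) = 1/√0.2344 = 2.066; τ_2 = 264.3/2.066 = 128.0 μs.
Total proper time: τ_1 + 128.0 = 366.3, so τ_1 = 366.3 − 128.0 = 238.3 μs.
γ_1 = 438.0/238.3 = 1.838; β = √(1 − 1/γ²) = √0.7039.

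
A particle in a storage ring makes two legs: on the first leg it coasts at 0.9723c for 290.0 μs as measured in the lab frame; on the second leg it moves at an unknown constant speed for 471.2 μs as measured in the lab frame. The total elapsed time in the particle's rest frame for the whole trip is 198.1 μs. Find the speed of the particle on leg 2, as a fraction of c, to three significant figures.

β = 0.961

Leg 1: γ = 1/√(1 − 0.9723²) = 1/√0.05463 = 4.278; τ_1 = 290.0/4.278 = 67.78 μs.
Leg 2: speed unknown; τ_2 = 471.2/γ_2.
Total proper time: 67.78 + τ_2 = 198.1, so τ_2 = 198.1 − 67.78 = 130.3 μs.
γ_2 = 471.2/130.3 = 3.616; β = √(1 − 1/γ²) = √0.9235.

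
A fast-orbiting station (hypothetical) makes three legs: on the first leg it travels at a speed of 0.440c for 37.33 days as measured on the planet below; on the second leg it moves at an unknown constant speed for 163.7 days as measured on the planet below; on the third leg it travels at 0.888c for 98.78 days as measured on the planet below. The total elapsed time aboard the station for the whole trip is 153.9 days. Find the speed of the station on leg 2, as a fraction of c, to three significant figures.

β = 0.889

Leg 1: γ = 1/√(1 − 0.440²) = 1/√0.8064 = 1.114; τ_1 = 37.33/1.114 = 33.52 days.
Leg 2: speed unknown; τ_2 = 163.7/γ_2.
Leg 3: γ = 1/√(1 − 0.888²) = 1/√0.2115 = 2.175; τ_3 = 98.78/2.175 = 45.42 days.
Total proper time: 33.52 + τ_2 + 45.42 = 153.9, so τ_2 = 153.9 − 78.95 = 74.95 days.
γ_2 = 163.7/74.95 = 2.184; β = √(1 − 1/γ²) = √0.7903.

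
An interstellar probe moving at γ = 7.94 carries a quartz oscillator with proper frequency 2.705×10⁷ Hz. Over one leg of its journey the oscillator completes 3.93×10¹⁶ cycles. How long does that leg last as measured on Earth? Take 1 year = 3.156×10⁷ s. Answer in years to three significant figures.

γ = 7.94
Proper time for N cycles: τ = N/f = 3.93×10¹⁶/(2.705×10⁷) = 1.453×10⁹ s = 46.04 years.
Lab-frame duration Δt = γτ = 7.940 × 46.04 = 365.5 years.

Δt = 366 years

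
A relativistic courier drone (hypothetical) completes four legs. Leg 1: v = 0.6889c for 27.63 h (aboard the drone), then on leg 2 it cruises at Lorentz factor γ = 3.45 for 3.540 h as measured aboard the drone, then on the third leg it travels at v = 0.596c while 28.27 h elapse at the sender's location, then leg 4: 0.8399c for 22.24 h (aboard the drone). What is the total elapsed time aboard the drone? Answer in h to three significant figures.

Leg 1: 27.63 h is already measured aboard the drone.
Leg 2: 3.540 h is already measured aboard the drone.
Leg 3: γ = 1/√(1 − 0.596²) = 1/√0.6448 = 1.245; τ_3 = 28.27/1.245 = 22.70 h.
Leg 4: 22.24 h is already measured aboard the drone.
Total: 27.63 + 3.540 + 22.70 + 22.24 h.

τ = 76.1 h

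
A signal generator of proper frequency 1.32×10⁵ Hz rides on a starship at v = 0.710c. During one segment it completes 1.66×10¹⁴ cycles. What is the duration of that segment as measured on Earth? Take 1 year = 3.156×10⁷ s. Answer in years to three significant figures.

Δt = 56.6 years

γ = 1/√(1 − 0.710²) = 1/√0.4959 = 1.420
Proper time for N cycles: τ = N/f = 1.66×10¹⁴/(1.32×10⁵) = 1.258×10⁹ s = 39.85 years.
Lab-frame duration Δt = γτ = 1.420 × 39.85 = 56.58 years.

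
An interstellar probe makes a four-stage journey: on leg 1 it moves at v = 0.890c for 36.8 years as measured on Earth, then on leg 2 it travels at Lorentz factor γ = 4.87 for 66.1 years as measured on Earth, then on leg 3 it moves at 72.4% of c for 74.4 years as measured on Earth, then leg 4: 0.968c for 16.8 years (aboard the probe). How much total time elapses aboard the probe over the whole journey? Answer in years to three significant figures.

Leg 1: γ = 1/√(1 − 0.890²) = 1/√0.2079 = 2.193; τ_1 = 36.8/2.193 = 16.78 years.
Leg 2: γ = 4.87; τ_2 = 66.1/4.870 = 13.57 years.
Leg 3: β = 0.724; γ = 1/√(1 − 0.724²) = 1/√0.4758 = 1.450; τ_3 = 74.4/1.450 = 51.32 years.
Leg 4: 16.8 years is already measured aboard the probe.
Total: 16.78 + 13.57 + 51.32 + 16.80 years.

τ = 98.5 years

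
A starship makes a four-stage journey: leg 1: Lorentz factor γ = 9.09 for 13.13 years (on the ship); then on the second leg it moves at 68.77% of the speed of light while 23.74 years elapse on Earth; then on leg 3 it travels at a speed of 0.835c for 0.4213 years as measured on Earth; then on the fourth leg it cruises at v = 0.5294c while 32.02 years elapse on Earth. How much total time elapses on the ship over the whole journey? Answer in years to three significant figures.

τ = 57.8 years

Leg 1: 13.13 years is already measured on the ship.
Leg 2: β = 0.6877; γ = 1/√(1 − 0.6877²) = 1/√0.5271 = 1.377; τ_2 = 23.74/1.377 = 17.24 years.
Leg 3: γ = 1/√(1 − 0.835²) = 1/√0.3028 = 1.817; τ_3 = 0.4213/1.817 = 0.2318 years.
Leg 4: γ = 1/√(1 − 0.5294²) = 1/√0.7197 = 1.179; τ_4 = 32.02/1.179 = 27.16 years.
Total: 13.13 + 17.24 + 0.2318 + 27.16 years.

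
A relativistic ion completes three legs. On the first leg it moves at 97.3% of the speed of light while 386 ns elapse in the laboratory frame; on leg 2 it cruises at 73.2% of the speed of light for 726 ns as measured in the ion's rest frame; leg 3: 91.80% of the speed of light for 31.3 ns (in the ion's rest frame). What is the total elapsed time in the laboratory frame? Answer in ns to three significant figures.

Leg 1: 386 ns is already measured in the laboratory frame.
Leg 2: β = 0.732; γ = 1/√(1 − 0.732²) = 1/√0.4642 = 1.468; Δt_2 = 1.468 × 726 = 1066 ns.
Leg 3: β = 0.9180; γ = 1/√(1 − 0.9180²) = 1/√0.1573 = 2.522; Δt_3 = 2.522 × 31.3 = 78.92 ns.
Total: 386.0 + 1066 + 78.92 ns.

Δt = 1530 ns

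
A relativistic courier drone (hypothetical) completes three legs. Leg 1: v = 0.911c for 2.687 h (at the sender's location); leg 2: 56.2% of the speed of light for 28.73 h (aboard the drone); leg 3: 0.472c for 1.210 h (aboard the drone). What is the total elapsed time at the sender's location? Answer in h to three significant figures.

Δt = 38.8 h

Leg 1: 2.687 h is already measured at the sender's location.
Leg 2: β = 0.562; γ = 1/√(1 − 0.562²) = 1/√0.6842 = 1.209; Δt_2 = 1.209 × 28.73 = 34.73 h.
Leg 3: γ = 1/√(1 − 0.472²) = 1/√0.7772 = 1.134; Δt_3 = 1.134 × 1.210 = 1.373 h.
Total: 2.687 + 34.73 + 1.373 h.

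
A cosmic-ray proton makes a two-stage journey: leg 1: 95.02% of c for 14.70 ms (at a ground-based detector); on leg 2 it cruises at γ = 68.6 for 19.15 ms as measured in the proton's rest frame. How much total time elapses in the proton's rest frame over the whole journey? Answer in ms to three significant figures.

Leg 1: β = 0.9502; γ = 1/√(1 − 0.9502²) = 1/√0.09712 = 3.209; τ_1 = 14.70/3.209 = 4.581 ms.
Leg 2: 19.15 ms is already measured in the proton's rest frame.
Total: 4.581 + 19.15 ms.

τ = 23.7 ms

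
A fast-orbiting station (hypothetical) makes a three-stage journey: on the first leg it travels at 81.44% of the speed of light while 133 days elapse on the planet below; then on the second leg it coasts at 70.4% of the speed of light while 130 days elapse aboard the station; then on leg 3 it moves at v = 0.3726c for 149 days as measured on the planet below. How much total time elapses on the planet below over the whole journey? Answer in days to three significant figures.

Δt = 465 days

Leg 1: 133 days is already measured on the planet below.
Leg 2: β = 0.704; γ = 1/√(1 − 0.704²) = 1/√0.5044 = 1.408; Δt_2 = 1.408 × 130 = 183.0 days.
Leg 3: 149 days is already measured on the planet below.
Total: 133.0 + 183.0 + 149.0 days.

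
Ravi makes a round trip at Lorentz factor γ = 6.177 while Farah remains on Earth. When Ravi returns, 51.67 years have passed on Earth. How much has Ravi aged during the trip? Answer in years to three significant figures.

γ = 6.177
Ravi's clock measures proper time along the trip: τ = Δt/γ = 51.67/6.177 years.

τ = 8.36 years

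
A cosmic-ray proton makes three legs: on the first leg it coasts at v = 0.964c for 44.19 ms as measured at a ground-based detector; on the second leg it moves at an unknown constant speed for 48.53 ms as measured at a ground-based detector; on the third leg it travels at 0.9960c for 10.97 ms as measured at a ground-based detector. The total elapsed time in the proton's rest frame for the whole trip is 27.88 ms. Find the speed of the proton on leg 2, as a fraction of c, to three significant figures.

Leg 1: γ = 1/√(1 − 0.964²) = 1/√0.07070 = 3.761; τ_1 = 44.19/3.761 = 11.75 ms.
Leg 2: speed unknown; τ_2 = 48.53/γ_2.
Leg 3: γ = 1/√(1 − 0.9960²) = 1/√0.007984 = 11.19; τ_3 = 10.97/11.19 = 0.9802 ms.
Total proper time: 11.75 + τ_2 + 0.9802 = 27.88, so τ_2 = 27.88 − 12.73 = 15.15 ms.
γ_2 = 48.53/15.15 = 3.203; β = √(1 − 1/γ²) = √0.9026.

β = 0.950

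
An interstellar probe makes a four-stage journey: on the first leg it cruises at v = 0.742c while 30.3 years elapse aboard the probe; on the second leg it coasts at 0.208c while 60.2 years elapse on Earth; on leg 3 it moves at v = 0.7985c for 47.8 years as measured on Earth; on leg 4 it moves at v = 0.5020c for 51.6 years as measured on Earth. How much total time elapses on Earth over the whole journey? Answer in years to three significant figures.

Leg 1: γ = 1/√(1 − 0.742²) = 1/√0.4494 = 1.492; Δt_1 = 1.492 × 30.3 = 45.20 years.
Leg 2: 60.2 years is already measured on Earth.
Leg 3: 47.8 years is already measured on Earth.
Leg 4: 51.6 years is already measured on Earth.
Total: 45.20 + 60.20 + 47.80 + 51.60 years.

Δt = 205 years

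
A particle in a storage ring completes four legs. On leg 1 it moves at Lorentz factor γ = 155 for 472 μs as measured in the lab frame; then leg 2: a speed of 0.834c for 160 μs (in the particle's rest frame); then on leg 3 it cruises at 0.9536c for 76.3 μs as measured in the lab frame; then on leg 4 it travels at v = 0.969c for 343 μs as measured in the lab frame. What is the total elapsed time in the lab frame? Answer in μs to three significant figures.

Leg 1: 472 μs is already measured in the lab frame.
Leg 2: γ = 1/√(1 − 0.834²) = 1/√0.3044 = 1.812; Δt_2 = 1.812 × 160 = 290.0 μs.
Leg 3: 76.3 μs is already measured in the lab frame.
Leg 4: 343 μs is already measured in the lab frame.
Total: 472.0 + 290.0 + 76.30 + 343.0 μs.

Δt = 1180 μs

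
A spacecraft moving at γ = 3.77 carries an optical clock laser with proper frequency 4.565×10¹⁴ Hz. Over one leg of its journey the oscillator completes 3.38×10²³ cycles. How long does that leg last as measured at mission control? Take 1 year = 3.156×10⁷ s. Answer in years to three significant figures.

γ = 3.77
Proper time for N cycles: τ = N/f = 3.38×10²³/(4.565×10¹⁴) = 7.404×10⁸ s = 23.46 years.
Lab-frame duration Δt = γτ = 3.770 × 23.46 = 88.45 years.

Δt = 88.4 years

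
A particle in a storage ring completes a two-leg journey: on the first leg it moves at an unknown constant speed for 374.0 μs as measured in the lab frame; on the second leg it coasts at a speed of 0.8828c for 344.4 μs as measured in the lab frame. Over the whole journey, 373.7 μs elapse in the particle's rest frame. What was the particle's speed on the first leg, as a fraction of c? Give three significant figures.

Leg 1: speed unknown; τ_1 = 374.0/γ_1.
Leg 2: γ = 1/√(1 − 0.8828²) = 1/√0.2207 = 2.129; τ_2 = 344.4/2.129 = 161.8 μs.
Total proper time: τ_1 + 161.8 = 373.7, so τ_1 = 373.7 − 161.8 = 211.9 μs.
γ_1 = 374.0/211.9 = 1.765; β = √(1 − 1/γ²) = √0.6789.

β = 0.824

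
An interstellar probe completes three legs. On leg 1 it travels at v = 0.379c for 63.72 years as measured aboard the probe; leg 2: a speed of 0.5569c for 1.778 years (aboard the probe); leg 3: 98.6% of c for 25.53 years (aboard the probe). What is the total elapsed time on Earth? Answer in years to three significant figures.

Leg 1: γ = 1/√(1 − 0.379²) = 1/√0.8564 = 1.081; Δt_1 = 1.081 × 63.72 = 68.86 years.
Leg 2: γ = 1/√(1 − 0.5569²) = 1/√0.6899 = 1.204; Δt_2 = 1.204 × 1.778 = 2.141 years.
Leg 3: β = 0.986; γ = 1/√(1 − 0.986²) = 1/√0.02780 = 5.997; Δt_3 = 5.997 × 25.53 = 153.1 years.
Total: 68.86 + 2.141 + 153.1 years.

Δt = 224 years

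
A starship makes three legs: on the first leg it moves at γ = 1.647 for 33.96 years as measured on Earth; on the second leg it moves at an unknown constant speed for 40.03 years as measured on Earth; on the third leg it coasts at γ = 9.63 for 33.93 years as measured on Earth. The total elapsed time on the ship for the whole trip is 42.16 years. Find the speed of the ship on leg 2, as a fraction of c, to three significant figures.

Leg 1: γ = 1.647; τ_1 = 33.96/1.647 = 20.62 years.
Leg 2: speed unknown; τ_2 = 40.03/γ_2.
Leg 3: γ = 9.63; τ_3 = 33.93/9.630 = 3.523 years.
Total proper time: 20.62 + τ_2 + 3.523 = 42.16, so τ_2 = 42.16 − 24.14 = 18.02 years.
γ_2 = 40.03/18.02 = 2.222; β = √(1 − 1/γ²) = √0.7974.

β = 0.893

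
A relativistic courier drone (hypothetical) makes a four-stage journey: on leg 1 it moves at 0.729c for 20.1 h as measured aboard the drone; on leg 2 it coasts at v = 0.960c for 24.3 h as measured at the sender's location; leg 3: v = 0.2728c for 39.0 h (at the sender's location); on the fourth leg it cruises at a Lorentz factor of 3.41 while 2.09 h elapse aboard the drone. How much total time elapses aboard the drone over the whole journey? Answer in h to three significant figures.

Leg 1: 20.1 h is already measured aboard the drone.
Leg 2: γ = 1/√(1 − 0.960²) = 1/√0.07840 = 3.571; τ_2 = 24.3/3.571 = 6.804 h.
Leg 3: γ = 1/√(1 − 0.2728²) = 1/√0.9256 = 1.039; τ_3 = 39.0/1.039 = 37.52 h.
Leg 4: 2.09 h is already measured aboard the drone.
Total: 20.10 + 6.804 + 37.52 + 2.090 h.

τ = 66.5 h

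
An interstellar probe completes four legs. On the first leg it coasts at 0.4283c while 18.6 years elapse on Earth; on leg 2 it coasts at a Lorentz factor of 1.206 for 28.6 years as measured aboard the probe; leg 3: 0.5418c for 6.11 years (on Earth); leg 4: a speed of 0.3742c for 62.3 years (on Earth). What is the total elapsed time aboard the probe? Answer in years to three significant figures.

Leg 1: γ = 1/√(1 − 0.4283²) = 1/√0.8166 = 1.107; τ_1 = 18.6/1.107 = 16.81 years.
Leg 2: 28.6 years is already measured aboard the probe.
Leg 3: γ = 1/√(1 − 0.5418²) = 1/√0.7065 = 1.190; τ_3 = 6.11/1.190 = 5.136 years.
Leg 4: γ = 1/√(1 − 0.3742²) = 1/√0.8600 = 1.078; τ_4 = 62.3/1.078 = 57.77 years.
Total: 16.81 + 28.60 + 5.136 + 57.77 years.

τ = 108 years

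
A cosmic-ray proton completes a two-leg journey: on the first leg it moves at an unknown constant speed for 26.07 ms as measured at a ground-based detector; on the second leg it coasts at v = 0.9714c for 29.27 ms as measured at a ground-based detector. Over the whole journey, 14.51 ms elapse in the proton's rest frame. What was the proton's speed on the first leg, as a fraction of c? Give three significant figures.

β = 0.957

Leg 1: speed unknown; τ_1 = 26.07/γ_1.
Leg 2: γ = 1/√(1 − 0.9714²) = 1/√0.05638 = 4.211; τ_2 = 29.27/4.211 = 6.950 ms.
Total proper time: τ_1 + 6.950 = 14.51, so τ_1 = 14.51 − 6.950 = 7.560 ms.
γ_1 = 26.07/7.560 = 3.448; β = √(1 − 1/γ²) = √0.9159.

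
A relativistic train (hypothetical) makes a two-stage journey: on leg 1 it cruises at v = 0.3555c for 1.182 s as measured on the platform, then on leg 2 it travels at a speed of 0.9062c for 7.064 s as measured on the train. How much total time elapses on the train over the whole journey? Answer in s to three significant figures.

Leg 1: γ = 1/√(1 − 0.3555²) = 1/√0.8736 = 1.070; τ_1 = 1.182/1.070 = 1.105 s.
Leg 2: 7.064 s is already measured on the train.
Total: 1.105 + 7.064 s.

τ = 8.17 s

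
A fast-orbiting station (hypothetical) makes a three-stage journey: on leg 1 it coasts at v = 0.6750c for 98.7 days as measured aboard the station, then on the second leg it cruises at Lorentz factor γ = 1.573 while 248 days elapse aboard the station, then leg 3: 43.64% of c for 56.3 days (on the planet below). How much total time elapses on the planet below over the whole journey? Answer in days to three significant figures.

Δt = 580 days

Leg 1: γ = 1/√(1 − 0.6750²) = 1/√0.5444 = 1.355; Δt_1 = 1.355 × 98.7 = 133.8 days.
Leg 2: γ = 1.573; Δt_2 = 1.573 × 248 = 390.1 days.
Leg 3: 56.3 days is already measured on the planet below.
Total: 133.8 + 390.1 + 56.30 days.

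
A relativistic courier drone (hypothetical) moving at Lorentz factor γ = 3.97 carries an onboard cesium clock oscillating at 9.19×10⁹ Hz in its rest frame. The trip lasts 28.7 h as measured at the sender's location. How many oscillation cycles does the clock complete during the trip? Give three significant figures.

γ = 3.97
The oscillator's own cycle count is N = f × τ where τ is the proper time aboard the drone. τ = Δt/γ = 28.7/3.970 = 7.229 h = 2.603×10⁴ s.
N = 9.19×10⁹ × 2.603×10⁴ = 2.392×10¹⁴.

N = 2.39×10¹⁴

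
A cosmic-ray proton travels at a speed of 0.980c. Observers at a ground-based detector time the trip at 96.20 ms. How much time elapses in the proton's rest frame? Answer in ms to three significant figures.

τ = 19.1 ms

γ = 1/√(1 − 0.980²) = 1/√0.03960 = 5.025
The interval measured at a ground-based detector is the dilated one; the clock in the proton's rest frame measures the proper time τ = Δt/γ = 96.20/5.025 ms.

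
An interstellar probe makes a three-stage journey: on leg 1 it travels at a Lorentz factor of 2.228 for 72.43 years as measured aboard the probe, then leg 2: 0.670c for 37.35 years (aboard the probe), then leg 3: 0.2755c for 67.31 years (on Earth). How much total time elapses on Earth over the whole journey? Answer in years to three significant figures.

Leg 1: γ = 2.228; Δt_1 = 2.228 × 72.43 = 161.4 years.
Leg 2: γ = 1/√(1 − 0.670²) = 1/√0.5511 = 1.347; Δt_2 = 1.347 × 37.35 = 50.31 years.
Leg 3: 67.31 years is already measured on Earth.
Total: 161.4 + 50.31 + 67.31 years.

Δt = 279 years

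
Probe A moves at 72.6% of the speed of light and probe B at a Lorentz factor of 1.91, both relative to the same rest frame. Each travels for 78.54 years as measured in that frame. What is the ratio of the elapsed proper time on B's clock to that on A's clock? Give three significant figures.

τ_B/τ_A = 0.761

A: β = 0.726; γ = 1/√(1 − 0.726²) = 1/√0.4729 = 1.454. B: γ = 1.91.
τ_A/τ_B = γ_B/γ_A = 1.910/1.454 = 1.313, so τ_B/τ_A = 0.7613.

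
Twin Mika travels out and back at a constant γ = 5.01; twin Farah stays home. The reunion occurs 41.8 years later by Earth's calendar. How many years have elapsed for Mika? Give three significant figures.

τ = 8.34 years

γ = 5.01
Mika's clock measures proper time along the trip: τ = Δt/γ = 41.8/5.010 years.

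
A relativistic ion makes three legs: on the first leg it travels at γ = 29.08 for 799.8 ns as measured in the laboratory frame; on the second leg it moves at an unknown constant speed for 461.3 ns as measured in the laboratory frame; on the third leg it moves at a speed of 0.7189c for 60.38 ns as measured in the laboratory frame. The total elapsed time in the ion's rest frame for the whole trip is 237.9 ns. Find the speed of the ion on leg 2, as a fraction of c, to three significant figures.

Leg 1: γ = 29.08; τ_1 = 799.8/29.08 = 27.50 ns.
Leg 2: speed unknown; τ_2 = 461.3/γ_2.
Leg 3: γ = 1/√(1 − 0.7189²) = 1/√0.4832 = 1.439; τ_3 = 60.38/1.439 = 41.97 ns.
Total proper time: 27.50 + τ_2 + 41.97 = 237.9, so τ_2 = 237.9 − 69.47 = 168.4 ns.
γ_2 = 461.3/168.4 = 2.739; β = √(1 − 1/γ²) = √0.8667.

β = 0.931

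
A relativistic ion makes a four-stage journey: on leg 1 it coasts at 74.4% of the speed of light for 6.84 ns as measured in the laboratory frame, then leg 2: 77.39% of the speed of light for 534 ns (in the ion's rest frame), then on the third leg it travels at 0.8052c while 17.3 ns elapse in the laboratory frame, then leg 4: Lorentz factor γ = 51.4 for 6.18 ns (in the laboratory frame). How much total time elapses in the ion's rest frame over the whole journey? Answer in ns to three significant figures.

Leg 1: β = 0.744; γ = 1/√(1 − 0.744²) = 1/√0.4465 = 1.497; τ_1 = 6.84/1.497 = 4.570 ns.
Leg 2: 534 ns is already measured in the ion's rest frame.
Leg 3: γ = 1/√(1 − 0.8052²) = 1/√0.3517 = 1.686; τ_3 = 17.3/1.686 = 10.26 ns.
Leg 4: γ = 51.4; τ_4 = 6.18/51.40 = 0.1202 ns.
Total: 4.570 + 534.0 + 10.26 + 0.1202 ns.

τ = 549 ns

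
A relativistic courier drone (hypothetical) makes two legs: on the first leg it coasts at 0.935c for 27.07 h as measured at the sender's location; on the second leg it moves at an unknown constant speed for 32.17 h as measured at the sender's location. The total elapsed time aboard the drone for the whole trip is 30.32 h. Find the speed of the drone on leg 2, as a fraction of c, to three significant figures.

Leg 1: γ = 1/√(1 − 0.935²) = 1/√0.1258 = 2.820; τ_1 = 27.07/2.820 = 9.600 h.
Leg 2: speed unknown; τ_2 = 32.17/γ_2.
Total proper time: 9.600 + τ_2 = 30.32, so τ_2 = 30.32 − 9.600 = 20.72 h.
γ_2 = 32.17/20.72 = 1.553; β = √(1 − 1/γ²) = √0.5852.

β = 0.765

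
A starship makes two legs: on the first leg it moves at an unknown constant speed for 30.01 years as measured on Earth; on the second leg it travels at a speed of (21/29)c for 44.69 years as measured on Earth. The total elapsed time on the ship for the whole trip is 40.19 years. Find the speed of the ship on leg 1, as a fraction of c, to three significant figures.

Leg 1: speed unknown; τ_1 = 30.01/γ_1.
Leg 2: γ = 1/√(1 − (21/29)²) = 29/20 = 1.450; τ_2 = 44.69/1.450 = 30.82 years.
Total proper time: τ_1 + 30.82 = 40.19, so τ_1 = 40.19 − 30.82 = 9.369 years.
γ_1 = 30.01/9.369 = 3.203; β = √(1 − 1/γ²) = √0.9025.

β = 0.950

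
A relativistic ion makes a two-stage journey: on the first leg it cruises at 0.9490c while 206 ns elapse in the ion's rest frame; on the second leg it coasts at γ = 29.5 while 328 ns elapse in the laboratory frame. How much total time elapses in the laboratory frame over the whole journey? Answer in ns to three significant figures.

Δt = 981 ns

Leg 1: γ = 1/√(1 − 0.9490²) = 1/√0.09940 = 3.172; Δt_1 = 3.172 × 206 = 653.4 ns.
Leg 2: 328 ns is already measured in the laboratory frame.
Total: 653.4 + 328.0 ns.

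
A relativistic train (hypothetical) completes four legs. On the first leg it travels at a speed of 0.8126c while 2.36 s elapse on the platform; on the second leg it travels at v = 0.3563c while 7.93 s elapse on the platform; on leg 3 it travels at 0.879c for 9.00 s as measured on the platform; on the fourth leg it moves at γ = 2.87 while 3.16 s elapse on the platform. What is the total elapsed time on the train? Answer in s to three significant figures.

Leg 1: γ = 1/√(1 − 0.8126²) = 1/√0.3397 = 1.716; τ_1 = 2.36/1.716 = 1.375 s.
Leg 2: γ = 1/√(1 − 0.3563²) = 1/√0.8731 = 1.070; τ_2 = 7.93/1.070 = 7.410 s.
Leg 3: γ = 1/√(1 − 0.879²) = 1/√0.2274 = 2.097; τ_3 = 9.00/2.097 = 4.291 s.
Leg 4: γ = 2.87; τ_4 = 3.16/2.870 = 1.101 s.
Total: 1.375 + 7.410 + 4.291 + 1.101 s.

τ = 14.2 s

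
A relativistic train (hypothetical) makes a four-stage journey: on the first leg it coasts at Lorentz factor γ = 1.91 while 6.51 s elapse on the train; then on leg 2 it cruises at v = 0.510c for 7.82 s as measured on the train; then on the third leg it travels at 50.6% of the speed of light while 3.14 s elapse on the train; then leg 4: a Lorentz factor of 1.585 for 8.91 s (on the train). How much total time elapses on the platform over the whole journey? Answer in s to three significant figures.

Δt = 39.3 s

Leg 1: γ = 1.91; Δt_1 = 1.910 × 6.51 = 12.43 s.
Leg 2: γ = 1/√(1 − 0.510²) = 1/√0.7399 = 1.163; Δt_2 = 1.163 × 7.82 = 9.091 s.
Leg 3: β = 0.506; γ = 1/√(1 − 0.506²) = 1/√0.7440 = 1.159; Δt_3 = 1.159 × 3.14 = 3.640 s.
Leg 4: γ = 1.585; Δt_4 = 1.585 × 8.91 = 14.12 s.
Total: 12.43 + 9.091 + 3.640 + 14.12 s.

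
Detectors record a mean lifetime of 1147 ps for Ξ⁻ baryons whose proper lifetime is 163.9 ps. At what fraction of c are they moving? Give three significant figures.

β = 0.990

γ = Δt/τ₀ = 1147/163.9 = 6.998
β = √(1 − 1/γ²) = √(1 − 0.02042) = √0.9796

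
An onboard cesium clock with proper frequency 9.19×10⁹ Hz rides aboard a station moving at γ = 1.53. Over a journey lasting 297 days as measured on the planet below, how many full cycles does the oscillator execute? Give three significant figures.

γ = 1.53
The oscillator's own cycle count is N = f × τ where τ is the proper time aboard the station. τ = Δt/γ = 297/1.530 = 194.1 days = 1.677×10⁷ s.
N = 9.19×10⁹ × 1.677×10⁷ = 1.541×10¹⁷.

N = 1.54×10¹⁷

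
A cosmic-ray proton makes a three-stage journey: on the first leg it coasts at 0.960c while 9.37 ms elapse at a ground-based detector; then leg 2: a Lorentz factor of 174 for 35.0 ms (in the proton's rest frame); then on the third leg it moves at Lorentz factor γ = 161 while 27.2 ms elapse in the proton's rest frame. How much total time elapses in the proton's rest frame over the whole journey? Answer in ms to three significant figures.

Leg 1: γ = 1/√(1 − 0.960²) = 25/7 ≈ 3.571; τ_1 = 9.37/3.571 = 2.624 ms.
Leg 2: 35.0 ms is already measured in the proton's rest frame.
Leg 3: 27.2 ms is already measured in the proton's rest frame.
Total: 2.624 + 35.00 + 27.20 ms.

τ = 64.8 ms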